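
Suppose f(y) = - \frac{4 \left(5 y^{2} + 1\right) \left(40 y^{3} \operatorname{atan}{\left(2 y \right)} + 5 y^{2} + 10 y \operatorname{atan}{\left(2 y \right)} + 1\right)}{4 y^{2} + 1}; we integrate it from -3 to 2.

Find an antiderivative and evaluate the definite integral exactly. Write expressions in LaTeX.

Antiderivative: F(y) = - 2 \left(5 y^{2} + 1\right)^{2} \operatorname{atan}{\left(2 y \right)}; value = - 4232 \operatorname{atan}{\left(6 \right)} - 882 \operatorname{atan}{\left(4 \right)}

f has the shape u'v + uv' for u = - 2 \left(5 y^{2} + 1\right)^{2} and v = \operatorname{atan}{\left(2 y \right)} — it is the derivative of the product u*v.
F(y) = - 2 \left(5 y^{2} + 1\right)^{2} \operatorname{atan}{\left(2 y \right)} is an antiderivative of f.
Check: d/dy[- 2 \left(5 y^{2} + 1\right)^{2} \operatorname{atan}{\left(2 y \right)}] = \frac{- 800 y^{5} \operatorname{atan}{\left(2 y \right)} - 100 y^{4} - 360 y^{3} \operatorname{atan}{\left(2 y \right)} - 40 y^{2} - 40 y \operatorname{atan}{\left(2 y \right)} - 4}{4 y^{2} + 1}, which equals f(y).
F(2) = - 882 \operatorname{atan}{\left(4 \right)}; F(-3) = 4232 \operatorname{atan}{\left(6 \right)}.
Integral = F(2) - F(-3) = - 4232 \operatorname{atan}{\left(6 \right)} - 882 \operatorname{atan}{\left(4 \right)}.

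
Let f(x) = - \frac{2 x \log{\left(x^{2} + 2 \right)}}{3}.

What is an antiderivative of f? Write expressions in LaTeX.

Check any antiderivative F(x) by computing F'(x) and comparing it with f(x).
Check: d/dx[\frac{- x^{2} \log{\left(x^{2} + 2 \right)} + x^{2} - 2 \log{\left(x^{2} + 2 \right)}}{3}] = - \frac{2 x \log{\left(x^{2} + 2 \right)}}{3} = f(x).

An antiderivative is F(x) = \frac{- x^{2} \log{\left(x^{2} + 2 \right)} + x^{2} - 2 \log{\left(x^{2} + 2 \right)}}{3}.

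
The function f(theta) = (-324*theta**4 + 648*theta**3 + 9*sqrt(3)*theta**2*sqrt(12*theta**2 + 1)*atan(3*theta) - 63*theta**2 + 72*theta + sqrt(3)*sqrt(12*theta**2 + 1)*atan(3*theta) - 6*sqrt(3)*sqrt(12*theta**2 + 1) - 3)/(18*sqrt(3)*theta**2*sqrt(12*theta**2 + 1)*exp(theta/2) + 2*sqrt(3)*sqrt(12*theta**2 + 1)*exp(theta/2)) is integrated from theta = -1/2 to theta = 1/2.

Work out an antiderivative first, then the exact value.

Recognize the product-rule pattern: f = u'v + uv' with u = 3*sqrt(4*theta**2 + 1/3) - atan(3*theta), v = exp(-theta/2), so integration by parts undoes it.
F(theta) = -(-3*sqrt(4*theta**2 + 1/3) + atan(3*theta))*exp(-theta/2) is an antiderivative of f.
Check: d/dtheta[-(-3*sqrt(4*theta**2 + 1/3) + atan(3*theta))*exp(-theta/2)] = (-324*theta**4 + 648*theta**3 + 9*sqrt(3)*theta**2*sqrt(12*theta**2 + 1)*atan(3*theta) - 63*theta**2 + 72*theta + sqrt(3)*sqrt(12*theta**2 + 1)*atan(3*theta) - 6*sqrt(3)*sqrt(12*theta**2 + 1) - 3)/(18*sqrt(3)*theta**2*sqrt(12*theta**2 + 1)*exp(theta/2) + 2*sqrt(3)*sqrt(12*theta**2 + 1)*exp(theta/2)) = f(theta).
F(1/2) = -exp(-1/4)*atan(3/2) + 2*sqrt(3)*exp(-1/4); F(-1/2) = exp(1/4)*atan(3/2) + 2*sqrt(3)*exp(1/4).
Integral = F(1/2) - F(-1/2) = -2*sqrt(3)*exp(1/4) - exp(1/4)*atan(3/2) - exp(-1/4)*atan(3/2) + 2*sqrt(3)*exp(-1/4).

Antiderivative: F(theta) = -(-3*sqrt(4*theta**2 + 1/3) + atan(3*theta))*exp(-theta/2); value = -2*sqrt(3)*exp(1/4) - exp(1/4)*atan(3/2) - exp(-1/4)*atan(3/2) + 2*sqrt(3)*exp(-1/4)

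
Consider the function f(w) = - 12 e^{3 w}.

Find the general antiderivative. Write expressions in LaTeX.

An antiderivative F(w) passes only if d/dw[F] lands on f(w) exactly.
Check: d/dw[- 4 e^{3 w}] = - 12 e^{3 w} = f(w).

F(w) = - 4 e^{3 w} + C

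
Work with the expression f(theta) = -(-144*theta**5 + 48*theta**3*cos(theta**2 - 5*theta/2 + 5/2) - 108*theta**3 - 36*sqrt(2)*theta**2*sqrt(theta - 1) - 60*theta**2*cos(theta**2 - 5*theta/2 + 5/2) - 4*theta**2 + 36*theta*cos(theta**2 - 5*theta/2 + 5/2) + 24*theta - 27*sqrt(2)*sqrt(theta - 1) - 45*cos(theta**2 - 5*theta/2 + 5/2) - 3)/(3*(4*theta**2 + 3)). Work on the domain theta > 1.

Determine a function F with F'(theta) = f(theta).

For F(theta) to be correct the identity F'(theta) - f(theta) = 0 must hold.
Check: d/dtheta[3*theta**4 + theta/3 + (2*theta - 2)**(3/2) - log(2*theta**2 + 3/2) - 2*sin(theta**2 - 5*theta/2 + 5/2)] = (144*theta**5 - 48*theta**3*cos(theta**2 - 5*theta/2 + 5/2) + 108*theta**3 + 36*sqrt(2)*theta**2*sqrt(theta - 1) + 60*theta**2*cos(theta**2 - 5*theta/2 + 5/2) + 4*theta**2 - 36*theta*cos(theta**2 - 5*theta/2 + 5/2) - 24*theta + 27*sqrt(2)*sqrt(theta - 1) + 45*cos(theta**2 - 5*theta/2 + 5/2) + 3)/(12*theta**2 + 9), which equals f(theta).

An antiderivative is F(theta) = 3*theta**4 + theta/3 + (2*theta - 2)**(3/2) - log(2*theta**2 + 3/2) - 2*sin(theta**2 - 5*theta/2 + 5/2).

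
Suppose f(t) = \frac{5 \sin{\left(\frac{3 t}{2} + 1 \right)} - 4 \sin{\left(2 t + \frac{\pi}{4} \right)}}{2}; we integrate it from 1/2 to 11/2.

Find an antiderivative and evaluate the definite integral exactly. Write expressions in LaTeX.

A candidate is checked by its d/dt: the result must match f(t).
F(t) = - \frac{5 \cos{\left(\frac{3 t}{2} + 1 \right)}}{3} + \cos{\left(2 t + \frac{\pi}{4} \right)} is an antiderivative of f.
Check: d/dt[- \frac{5 \cos{\left(\frac{3 t}{2} + 1 \right)}}{3} + \cos{\left(2 t + \frac{\pi}{4} \right)}] = \frac{5 \sin{\left(\frac{3 t}{2} + 1 \right)}}{2} - 2 \sin{\left(2 t + \frac{\pi}{4} \right)}, which equals f(t).
F(11/2) = \cos{\left(\frac{\pi}{4} + 11 \right)} - \frac{5 \cos{\left(\frac{37}{4} \right)}}{3}; F(1/2) = \cos{\left(\frac{\pi}{4} + 1 \right)} - \frac{5 \cos{\left(\frac{7}{4} \right)}}{3}.
Integral = F(11/2) - F(1/2) = \frac{5 \cos{\left(\frac{7}{4} \right)}}{3} - \cos{\left(\frac{\pi}{4} + 1 \right)} + \cos{\left(\frac{\pi}{4} + 11 \right)} - \frac{5 \cos{\left(\frac{37}{4} \right)}}{3}.

Antiderivative: F(t) = - \frac{5 \cos{\left(\frac{3 t}{2} + 1 \right)}}{3} + \cos{\left(2 t + \frac{\pi}{4} \right)}; value = \frac{5 \cos{\left(\frac{7}{4} \right)}}{3} - \cos{\left(\frac{\pi}{4} + 1 \right)} + \cos{\left(\frac{\pi}{4} + 11 \right)} - \frac{5 \cos{\left(\frac{37}{4} \right)}}{3}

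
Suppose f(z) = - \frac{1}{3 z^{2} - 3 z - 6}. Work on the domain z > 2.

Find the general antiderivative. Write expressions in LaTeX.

F(z) = - \frac{\log{\left(z - 2 \right)}}{9} + \frac{\log{\left(z + 1 \right)}}{9} + C

Factor the denominator (3 \left(z - 2\right) \left(z + 1\right)) and decompose: f = \frac{1}{9 \left(z + 1\right)} - \frac{1}{9 \left(z - 2\right)}; each piece integrates to a log, atan, or power term.
Check: d/dz[- \frac{\log{\left(z - 2 \right)}}{9} + \frac{\log{\left(z + 1 \right)}}{9}] = - \frac{1}{3 z^{2} - 3 z - 6} = f(z).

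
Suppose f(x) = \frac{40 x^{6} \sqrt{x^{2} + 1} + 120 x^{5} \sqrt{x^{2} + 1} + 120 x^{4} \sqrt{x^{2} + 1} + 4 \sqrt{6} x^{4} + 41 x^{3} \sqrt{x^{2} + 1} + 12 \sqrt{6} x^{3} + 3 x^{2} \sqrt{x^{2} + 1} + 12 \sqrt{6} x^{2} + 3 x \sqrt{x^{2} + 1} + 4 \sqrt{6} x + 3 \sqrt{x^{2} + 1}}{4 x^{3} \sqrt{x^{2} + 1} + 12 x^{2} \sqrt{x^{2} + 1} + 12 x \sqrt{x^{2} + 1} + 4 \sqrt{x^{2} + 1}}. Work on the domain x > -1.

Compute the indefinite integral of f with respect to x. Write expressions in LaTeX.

An antiderivative F(x) passes only if d/dx[F] lands on f(x) exactly.
Check: d/dx[\frac{5 x^{4}}{2} + \frac{x}{4} + 2 \sqrt{\frac{3 x^{2}}{2} + \frac{3}{2}} - \frac{1}{4 \left(x + 1\right)^{2}}] = \frac{40 x^{6} \sqrt{x^{2} + 1} + 120 x^{5} \sqrt{x^{2} + 1} + 120 x^{4} \sqrt{x^{2} + 1} + 4 \sqrt{6} x^{4} + 41 x^{3} \sqrt{x^{2} + 1} + 12 \sqrt{6} x^{3} + 3 x^{2} \sqrt{x^{2} + 1} + 12 \sqrt{6} x^{2} + 3 x \sqrt{x^{2} + 1} + 4 \sqrt{6} x + 3 \sqrt{x^{2} + 1}}{4 x^{3} \sqrt{x^{2} + 1} + 12 x^{2} \sqrt{x^{2} + 1} + 12 x \sqrt{x^{2} + 1} + 4 \sqrt{x^{2} + 1}} = f(x).

F(x) = \frac{5 x^{4}}{2} + \frac{x}{4} + 2 \sqrt{\frac{3 x^{2}}{2} + \frac{3}{2}} - \frac{1}{4 \left(x + 1\right)^{2}} + C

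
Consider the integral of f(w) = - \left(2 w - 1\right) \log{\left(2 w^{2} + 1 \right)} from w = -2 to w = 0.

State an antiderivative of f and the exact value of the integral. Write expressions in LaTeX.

Antiderivative: F(w) = - w^{2} \log{\left(2 w^{2} + 1 \right)} + w^{2} + w \log{\left(2 w^{2} + 1 \right)} - 2 w - \frac{\log{\left(w^{2} + \frac{1}{2} \right)}}{2} + \sqrt{2} \operatorname{atan}{\left(\sqrt{2} w \right)}; value = -8 + \frac{\log{\left(2 \right)}}{2} + \frac{\log{\left(\frac{9}{2} \right)}}{2} + \sqrt{2} \operatorname{atan}{\left(2 \sqrt{2} \right)} + 6 \log{\left(9 \right)}

A first test for any F(w): its w-derivative must equal f(w) identically.
F(w) = - w^{2} \log{\left(2 w^{2} + 1 \right)} + w^{2} + w \log{\left(2 w^{2} + 1 \right)} - 2 w - \frac{\log{\left(w^{2} + \frac{1}{2} \right)}}{2} + \sqrt{2} \operatorname{atan}{\left(\sqrt{2} w \right)} is an antiderivative of f.
Check: d/dw[- w^{2} \log{\left(2 w^{2} + 1 \right)} + w^{2} + w \log{\left(2 w^{2} + 1 \right)} - 2 w - \frac{\log{\left(w^{2} + \frac{1}{2} \right)}}{2} + \sqrt{2} \operatorname{atan}{\left(\sqrt{2} w \right)}] = - 2 w \log{\left(2 w^{2} + 1 \right)} + \log{\left(2 w^{2} + 1 \right)}, which equals f(w).
F(0) = \frac{\log{\left(2 \right)}}{2}; F(-2) = - 6 \log{\left(9 \right)} - \sqrt{2} \operatorname{atan}{\left(2 \sqrt{2} \right)} - \frac{\log{\left(\frac{9}{2} \right)}}{2} + 8.
Integral = F(0) - F(-2) = -8 + \frac{\log{\left(2 \right)}}{2} + \frac{\log{\left(\frac{9}{2} \right)}}{2} + \sqrt{2} \operatorname{atan}{\left(2 \sqrt{2} \right)} + 6 \log{\left(9 \right)}.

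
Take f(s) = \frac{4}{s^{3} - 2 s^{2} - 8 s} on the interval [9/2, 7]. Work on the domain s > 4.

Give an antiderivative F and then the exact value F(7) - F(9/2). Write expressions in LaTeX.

Antiderivative: F(s) = \frac{- 3 \log{\left(s \right)} + \log{\left(s - 4 \right)} + 2 \log{\left(s + 2 \right)}}{6}; value = - \frac{\log{\left(7 \right)}}{2} - \frac{\log{\left(\frac{13}{2} \right)}}{3} + \frac{\log{\left(2 \right)}}{6} + \frac{\log{\left(3 \right)}}{6} + \frac{\log{\left(9 \right)}}{3} + \frac{\log{\left(\frac{9}{2} \right)}}{2}

Factor the denominator (s \left(s - 4\right) \left(s + 2\right)) and decompose: f = \frac{1}{3 \left(s + 2\right)} + \frac{1}{6 \left(s - 4\right)} - \frac{1}{2 s}; each piece integrates to a log, atan, or power term.
F(s) = \frac{- 3 \log{\left(s \right)} + \log{\left(s - 4 \right)} + 2 \log{\left(s + 2 \right)}}{6} is an antiderivative of f.
Check: d/ds[\frac{- 3 \log{\left(s \right)} + \log{\left(s - 4 \right)} + 2 \log{\left(s + 2 \right)}}{6}] = \frac{4}{s^{3} - 2 s^{2} - 8 s} = f(s).
F(7) = - \frac{\log{\left(7 \right)}}{2} + \frac{\log{\left(3 \right)}}{6} + \frac{\log{\left(9 \right)}}{3}; F(9/2) = - \frac{\log{\left(\frac{9}{2} \right)}}{2} - \frac{\log{\left(2 \right)}}{6} + \frac{\log{\left(\frac{13}{2} \right)}}{3}.
Integral = F(7) - F(9/2) = - \frac{\log{\left(7 \right)}}{2} - \frac{\log{\left(\frac{13}{2} \right)}}{3} + \frac{\log{\left(2 \right)}}{6} + \frac{\log{\left(3 \right)}}{6} + \frac{\log{\left(9 \right)}}{3} + \frac{\log{\left(\frac{9}{2} \right)}}{2}.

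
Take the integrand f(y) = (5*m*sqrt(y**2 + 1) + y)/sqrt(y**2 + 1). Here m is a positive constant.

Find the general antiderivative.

Since d/dy undoes antidifferentiation here, F'(y) = f(y) is required of F(y).
Check: d/dy[5*m*y + sqrt(4*y**2 + 4)/2] = (5*m*sqrt(y**2 + 1) + y)/sqrt(y**2 + 1) = f(y).

F(y) = 5*m*y + sqrt(4*y**2 + 4)/2 + C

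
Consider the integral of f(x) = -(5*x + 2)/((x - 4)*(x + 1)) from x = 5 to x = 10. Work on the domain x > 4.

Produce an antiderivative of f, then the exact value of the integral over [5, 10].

Antiderivative: F(x) = -22*log(x - 4)/5 - 3*log(x + 1)/5; value = -19*log(6)/5 - 3*log(11)/5

Factor the denominator ((x - 4)*(x + 1)) and decompose: f = -3/(5*(x + 1)) - 22/(5*(x - 4)); each piece integrates to a log, atan, or power term.
F(x) = -22*log(x - 4)/5 - 3*log(x + 1)/5 is an antiderivative of f.
Check: d/dx[-22*log(x - 4)/5 - 3*log(x + 1)/5] = (-5*x - 2)/(x**2 - 3*x - 4), which equals f(x).
F(10) = -22*log(6)/5 - 3*log(11)/5; F(5) = -3*log(6)/5.
Integral = F(10) - F(5) = -19*log(6)/5 - 3*log(11)/5.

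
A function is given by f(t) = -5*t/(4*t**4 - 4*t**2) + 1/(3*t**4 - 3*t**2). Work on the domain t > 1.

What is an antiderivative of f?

The denominator factors as 12*t**2*(t - 1)*(t + 1); partial fractions split f into directly integrable pieces: -19/(24*(t + 1)) - 11/(24*(t - 1)) + 5/(4*t) - 1/(3*t**2).
Check: d/dt[(30*t*log(t) - 11*t*log(t - 1) - 19*t*log(t + 1) + 8)/(24*t)] = (4 - 15*t)/(12*t**4 - 12*t**2), which equals f(t).

An antiderivative is F(t) = (30*t*log(t) - 11*t*log(t - 1) - 19*t*log(t + 1) + 8)/(24*t).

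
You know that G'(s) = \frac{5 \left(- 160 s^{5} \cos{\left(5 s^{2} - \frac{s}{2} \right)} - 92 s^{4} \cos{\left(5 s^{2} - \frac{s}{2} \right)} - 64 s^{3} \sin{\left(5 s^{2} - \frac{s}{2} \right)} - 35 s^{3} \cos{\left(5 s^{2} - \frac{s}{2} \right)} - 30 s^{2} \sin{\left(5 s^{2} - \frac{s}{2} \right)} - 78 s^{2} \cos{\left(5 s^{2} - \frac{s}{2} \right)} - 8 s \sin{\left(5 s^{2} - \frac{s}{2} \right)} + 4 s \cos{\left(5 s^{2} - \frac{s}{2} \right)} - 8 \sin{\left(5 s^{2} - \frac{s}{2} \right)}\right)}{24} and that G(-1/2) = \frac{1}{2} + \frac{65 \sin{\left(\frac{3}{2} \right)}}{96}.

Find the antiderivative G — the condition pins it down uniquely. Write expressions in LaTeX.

G(s) = - \frac{40 s^{4} \sin{\left(5 s^{2} - \frac{s}{2} \right)} + 25 s^{3} \sin{\left(5 s^{2} - \frac{s}{2} \right)} + 10 s^{2} \sin{\left(5 s^{2} - \frac{s}{2} \right)} + 20 s \sin{\left(5 s^{2} - \frac{s}{2} \right)} - 6}{12}

Recognize the product-rule pattern: G'(s) = u'v + uv' with u = - \frac{10 s^{4}}{3} - \frac{25 s^{3}}{12} - \frac{5 s^{2}}{6} - \frac{5 s}{3}, v = \sin{\left(5 s^{2} - \frac{s}{2} \right)}, so integration by parts undoes it.
A general antiderivative is \frac{5 \left(- 2 s^{4} - \frac{5 s^{3}}{4} - \frac{s^{2}}{2} - s\right) \sin{\left(5 s^{2} - \frac{s}{2} \right)}}{3} + C.
The condition gives C = \frac{1}{2} + \frac{65 \sin{\left(\frac{3}{2} \right)}}{96} - (\frac{65 \sin{\left(\frac{3}{2} \right)}}{96}) = \frac{1}{2}.
So G(s) = - \frac{40 s^{4} \sin{\left(5 s^{2} - \frac{s}{2} \right)} + 25 s^{3} \sin{\left(5 s^{2} - \frac{s}{2} \right)} + 10 s^{2} \sin{\left(5 s^{2} - \frac{s}{2} \right)} + 20 s \sin{\left(5 s^{2} - \frac{s}{2} \right)} - 6}{12}.
Check: d/ds[- \frac{40 s^{4} \sin{\left(5 s^{2} - \frac{s}{2} \right)} + 25 s^{3} \sin{\left(5 s^{2} - \frac{s}{2} \right)} + 10 s^{2} \sin{\left(5 s^{2} - \frac{s}{2} \right)} + 20 s \sin{\left(5 s^{2} - \frac{s}{2} \right)} - 6}{12}] = - \frac{100 s^{5} \cos{\left(5 s^{2} - \frac{s}{2} \right)}}{3} - \frac{115 s^{4} \cos{\left(5 s^{2} - \frac{s}{2} \right)}}{6} - \frac{40 s^{3} \sin{\left(5 s^{2} - \frac{s}{2} \right)}}{3} - \frac{175 s^{3} \cos{\left(5 s^{2} - \frac{s}{2} \right)}}{24} - \frac{25 s^{2} \sin{\left(5 s^{2} - \frac{s}{2} \right)}}{4} - \frac{65 s^{2} \cos{\left(5 s^{2} - \frac{s}{2} \right)}}{4} - \frac{5 s \sin{\left(5 s^{2} - \frac{s}{2} \right)}}{3} + \frac{5 s \cos{\left(5 s^{2} - \frac{s}{2} \right)}}{6} - \frac{5 \sin{\left(5 s^{2} - \frac{s}{2} \right)}}{3}, which equals G'(s).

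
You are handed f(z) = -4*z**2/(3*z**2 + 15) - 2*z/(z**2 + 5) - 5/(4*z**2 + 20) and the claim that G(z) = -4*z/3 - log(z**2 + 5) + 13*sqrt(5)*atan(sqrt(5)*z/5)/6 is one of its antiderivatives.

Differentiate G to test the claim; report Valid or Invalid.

d/dz[G] = (-8*z**2 - 12*z + 25)/(6*z**2 + 30)
d/dz[G] - f(z) = 65/(12*z**2 + 60) != 0.

Invalid: d/dz[G] - f = 65/(12*z**2 + 60), which is not 0.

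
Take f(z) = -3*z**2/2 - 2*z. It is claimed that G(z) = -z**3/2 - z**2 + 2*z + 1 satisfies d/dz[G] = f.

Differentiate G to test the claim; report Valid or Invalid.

d/dz[G] = -3*z**2/2 - 2*z + 2
d/dz[G] - f(z) = 2 != 0.

Invalid: d/dz[G] - f = 2, which is not 0.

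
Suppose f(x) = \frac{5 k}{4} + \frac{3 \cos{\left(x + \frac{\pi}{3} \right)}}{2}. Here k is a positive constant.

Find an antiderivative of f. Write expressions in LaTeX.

Check any antiderivative F(x) by computing F'(x) and comparing it with f(x).
Check: d/dx[\frac{5 k x + 6 \sin{\left(x + \frac{\pi}{3} \right)}}{4}] = \frac{5 k}{4} + \frac{3 \cos{\left(x + \frac{\pi}{3} \right)}}{2} = f(x).

An antiderivative is F(x) = \frac{5 k x + 6 \sin{\left(x + \frac{\pi}{3} \right)}}{4}.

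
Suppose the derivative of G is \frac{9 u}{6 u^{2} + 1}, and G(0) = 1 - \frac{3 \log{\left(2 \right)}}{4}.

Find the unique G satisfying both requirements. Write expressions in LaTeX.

G(u) = \frac{3 \log{\left(3 u^{2} + \frac{1}{2} \right)} + 4}{4}

The substitution w = 3 u^{2} + \frac{1}{2} works: G'(u) is exactly (dG/dw)*(dw/du) for that inner function.
A general antiderivative is \frac{3 \log{\left(3 u^{2} + \frac{1}{2} \right)}}{4} + C.
The condition gives C = 1 - \frac{3 \log{\left(2 \right)}}{4} - (- \frac{3 \log{\left(2 \right)}}{4}) = 1.
So G(u) = \frac{3 \log{\left(3 u^{2} + \frac{1}{2} \right)} + 4}{4}.
Check: d/du[\frac{3 \log{\left(3 u^{2} + \frac{1}{2} \right)} + 4}{4}] = \frac{9 u}{6 u^{2} + 1} = G'(u).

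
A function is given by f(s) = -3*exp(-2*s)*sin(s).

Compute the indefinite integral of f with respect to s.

F(s) = (6*sin(s) + 3*cos(s))*exp(-2*s)/5 + C

An antiderivative F(s) passes only if d/ds[F] lands on f(s) exactly.
Check: d/ds[(6*sin(s) + 3*cos(s))*exp(-2*s)/5] = -3*exp(-2*s)*sin(s) = f(s).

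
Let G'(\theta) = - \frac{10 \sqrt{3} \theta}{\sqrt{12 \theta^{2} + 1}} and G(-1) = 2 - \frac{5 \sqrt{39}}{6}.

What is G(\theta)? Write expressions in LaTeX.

G(\theta) = - \frac{5 \sqrt{3} \sqrt{12 \theta^{2} + 1} - 12}{6}

G'(\theta) matches the chain-rule pattern g'(h)*h' with inner function h(\theta) = 4 \theta^{2} + \frac{1}{3}; substituting u = h(\theta) collapses the integral.
A general antiderivative is - \frac{5 \sqrt{4 \theta^{2} + \frac{1}{3}}}{2} + C.
The condition gives C = 2 - \frac{5 \sqrt{39}}{6} - (- \frac{5 \sqrt{39}}{6}) = 2.
So G(\theta) = - \frac{5 \sqrt{3} \sqrt{12 \theta^{2} + 1} - 12}{6}.
Check: d/d\theta[- \frac{5 \sqrt{3} \sqrt{12 \theta^{2} + 1} - 12}{6}] = - \frac{10 \sqrt{3} \theta}{\sqrt{12 \theta^{2} + 1}} = G'(\theta).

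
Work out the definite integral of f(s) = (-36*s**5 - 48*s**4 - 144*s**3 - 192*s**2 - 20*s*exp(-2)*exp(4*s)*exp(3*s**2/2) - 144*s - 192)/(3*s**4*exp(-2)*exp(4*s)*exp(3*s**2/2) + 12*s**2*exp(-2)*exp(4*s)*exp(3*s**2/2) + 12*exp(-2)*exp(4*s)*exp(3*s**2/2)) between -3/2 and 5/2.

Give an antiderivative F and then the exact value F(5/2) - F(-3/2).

Antiderivative: F(s) = 4*exp(-3*s**2/2 - 4*s + 2) + 5/(3*s**2/2 + 3); value = -4*exp(37/8) - 640/1683 + 4*exp(-139/8)

Since d/ds undoes antidifferentiation here, F'(s) = f(s) is required of F(s).
F(s) = 4*exp(-3*s**2/2 - 4*s + 2) + 5/(3*s**2/2 + 3) is an antiderivative of f.
Check: d/ds[4*exp(-3*s**2/2 - 4*s + 2) + 5/(3*s**2/2 + 3)] = (-36*s**5 - 48*s**4 - 144*s**3 - 192*s**2 - 20*s*exp(-2)*exp(4*s)*exp(3*s**2/2) - 144*s - 192)/(3*s**4*exp(-2)*exp(4*s)*exp(3*s**2/2) + 12*s**2*exp(-2)*exp(4*s)*exp(3*s**2/2) + 12*exp(-2)*exp(4*s)*exp(3*s**2/2)) = f(s).
F(5/2) = 4*exp(-139/8) + 40/99; F(-3/2) = 40/51 + 4*exp(37/8).
Integral = F(5/2) - F(-3/2) = -4*exp(37/8) - 640/1683 + 4*exp(-139/8).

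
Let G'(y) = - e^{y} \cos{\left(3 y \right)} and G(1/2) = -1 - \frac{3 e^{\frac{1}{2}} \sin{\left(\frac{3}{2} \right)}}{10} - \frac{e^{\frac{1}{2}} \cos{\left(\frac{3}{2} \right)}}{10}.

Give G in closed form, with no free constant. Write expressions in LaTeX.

A first test for any G(y): its y-derivative must equal the given G'(y).
A general antiderivative is - \frac{3 e^{y} \sin{\left(3 y \right)}}{10} - \frac{e^{y} \cos{\left(3 y \right)}}{10} + C.
The condition gives C = -1 - \frac{3 e^{\frac{1}{2}} \sin{\left(\frac{3}{2} \right)}}{10} - \frac{e^{\frac{1}{2}} \cos{\left(\frac{3}{2} \right)}}{10} - (- \frac{3 e^{\frac{1}{2}} \sin{\left(\frac{3}{2} \right)}}{10} - \frac{e^{\frac{1}{2}} \cos{\left(\frac{3}{2} \right)}}{10}) = -1.
So G(y) = - \frac{3 e^{y} \sin{\left(3 y \right)}}{10} - \frac{e^{y} \cos{\left(3 y \right)}}{10} - 1.
Check: d/dy[- \frac{3 e^{y} \sin{\left(3 y \right)}}{10} - \frac{e^{y} \cos{\left(3 y \right)}}{10} - 1] = - e^{y} \cos{\left(3 y \right)} = G'(y).

G(y) = - \frac{3 e^{y} \sin{\left(3 y \right)}}{10} - \frac{e^{y} \cos{\left(3 y \right)}}{10} - 1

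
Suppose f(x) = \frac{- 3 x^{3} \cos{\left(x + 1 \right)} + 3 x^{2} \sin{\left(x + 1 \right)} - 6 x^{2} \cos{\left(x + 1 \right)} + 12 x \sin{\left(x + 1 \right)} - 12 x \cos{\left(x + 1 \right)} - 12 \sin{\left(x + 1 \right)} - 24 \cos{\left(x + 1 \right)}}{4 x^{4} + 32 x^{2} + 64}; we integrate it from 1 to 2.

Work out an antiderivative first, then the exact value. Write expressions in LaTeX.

Antiderivative: F(x) = - \frac{3 \left(x + 2\right) \sin{\left(x + 1 \right)}}{4 \left(x^{2} + 4\right)}; value = - \frac{3 \sin{\left(3 \right)}}{8} + \frac{9 \sin{\left(2 \right)}}{20}

An antiderivative F(x) passes only if d/dx[F] lands on f(x) exactly.
F(x) = - \frac{3 \left(x + 2\right) \sin{\left(x + 1 \right)}}{4 \left(x^{2} + 4\right)} is an antiderivative of f.
Check: d/dx[- \frac{3 \left(x + 2\right) \sin{\left(x + 1 \right)}}{4 \left(x^{2} + 4\right)}] = \frac{- 3 x^{3} \cos{\left(x + 1 \right)} + 3 x^{2} \sin{\left(x + 1 \right)} - 6 x^{2} \cos{\left(x + 1 \right)} + 12 x \sin{\left(x + 1 \right)} - 12 x \cos{\left(x + 1 \right)} - 12 \sin{\left(x + 1 \right)} - 24 \cos{\left(x + 1 \right)}}{4 x^{4} + 32 x^{2} + 64} = f(x).
F(2) = - \frac{3 \sin{\left(3 \right)}}{8}; F(1) = - \frac{9 \sin{\left(2 \right)}}{20}.
Integral = F(2) - F(1) = - \frac{3 \sin{\left(3 \right)}}{8} + \frac{9 \sin{\left(2 \right)}}{20}.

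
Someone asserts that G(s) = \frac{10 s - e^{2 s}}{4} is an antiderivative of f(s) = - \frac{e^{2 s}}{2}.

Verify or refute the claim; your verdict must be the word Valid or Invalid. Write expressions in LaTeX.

Invalid: d/ds[G] - f = \frac{5}{2}, which is not 0.

d/ds[G] = \frac{5}{2} - \frac{e^{2 s}}{2}
d/ds[G] - f(s) = \frac{5}{2} != 0.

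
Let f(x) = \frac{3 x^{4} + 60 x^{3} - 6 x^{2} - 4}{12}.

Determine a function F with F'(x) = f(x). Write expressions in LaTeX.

An antiderivative F(x) passes only if d/dx[F] lands on f(x) exactly.
Check: d/dx[\frac{x^{5}}{20} + \frac{5 x^{4}}{4} - \frac{x^{3}}{6} - \frac{x}{3}] = \frac{x^{4}}{4} + 5 x^{3} - \frac{x^{2}}{2} - \frac{1}{3}, which equals f(x).

An antiderivative is F(x) = \frac{x^{5}}{20} + \frac{5 x^{4}}{4} - \frac{x^{3}}{6} - \frac{x}{3}.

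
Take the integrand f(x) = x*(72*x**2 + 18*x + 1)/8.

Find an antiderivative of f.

An antiderivative is F(x) = (3*x**2/2 + x/4)**2.

The substitution u = 3*x**2/2 + x/4 works: f is exactly (dF/du)*(du/dx) for that inner function.
Check: d/dx[(3*x**2/2 + x/4)**2] = 9*x**3 + 9*x**2/4 + x/8, which equals f(x).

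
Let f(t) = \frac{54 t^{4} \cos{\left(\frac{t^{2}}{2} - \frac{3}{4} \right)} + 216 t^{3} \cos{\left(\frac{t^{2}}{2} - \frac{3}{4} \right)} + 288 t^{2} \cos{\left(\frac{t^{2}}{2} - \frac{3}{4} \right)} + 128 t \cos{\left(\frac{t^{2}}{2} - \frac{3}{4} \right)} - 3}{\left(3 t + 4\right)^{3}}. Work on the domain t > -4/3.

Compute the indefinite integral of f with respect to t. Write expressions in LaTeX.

F(t) = 2 \sin{\left(\frac{t^{2}}{2} - \frac{3}{4} \right)} + \frac{1}{18 t^{2} + 48 t + 32} + C

Recover f(t) by differentiating a candidate F(t); any mismatch rules it out.
Check: d/dt[2 \sin{\left(\frac{t^{2}}{2} - \frac{3}{4} \right)} + \frac{1}{18 t^{2} + 48 t + 32}] = \frac{54 t^{4} \cos{\left(\frac{t^{2}}{2} - \frac{3}{4} \right)} + 216 t^{3} \cos{\left(\frac{t^{2}}{2} - \frac{3}{4} \right)} + 288 t^{2} \cos{\left(\frac{t^{2}}{2} - \frac{3}{4} \right)} + 128 t \cos{\left(\frac{t^{2}}{2} - \frac{3}{4} \right)} - 3}{27 t^{3} + 108 t^{2} + 144 t + 64}, which equals f(t).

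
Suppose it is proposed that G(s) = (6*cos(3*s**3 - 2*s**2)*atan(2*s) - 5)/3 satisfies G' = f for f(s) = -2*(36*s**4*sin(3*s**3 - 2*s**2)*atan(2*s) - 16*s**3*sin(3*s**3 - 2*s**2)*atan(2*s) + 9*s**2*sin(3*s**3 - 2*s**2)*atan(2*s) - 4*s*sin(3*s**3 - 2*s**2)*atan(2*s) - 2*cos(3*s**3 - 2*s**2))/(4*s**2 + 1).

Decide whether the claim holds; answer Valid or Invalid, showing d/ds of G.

d/ds[G] = (-72*s**4*sin(3*s**3 - 2*s**2)*atan(2*s) + 32*s**3*sin(3*s**3 - 2*s**2)*atan(2*s) - 18*s**2*sin(3*s**3 - 2*s**2)*atan(2*s) + 8*s*sin(3*s**3 - 2*s**2)*atan(2*s) + 4*cos(3*s**3 - 2*s**2))/(4*s**2 + 1)
This equals f(s) exactly, so the claim holds.

Valid - differentiating G returns exactly f.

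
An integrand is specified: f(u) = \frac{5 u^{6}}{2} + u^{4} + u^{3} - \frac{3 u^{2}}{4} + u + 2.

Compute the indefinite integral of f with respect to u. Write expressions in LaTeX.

F(u) = \frac{5 u^{7}}{14} + \frac{u^{5}}{5} + \frac{u^{4}}{4} - \frac{u^{3}}{4} + \frac{u^{2}}{2} + 2 u + C

Integrate term by term and add the pieces.
Check: d/du[\frac{5 u^{7}}{14} + \frac{u^{5}}{5} + \frac{u^{4}}{4} - \frac{u^{3}}{4} + \frac{u^{2}}{2} + 2 u] = \frac{5 u^{6}}{2} + u^{4} + u^{3} - \frac{3 u^{2}}{4} + u + 2 = f(u).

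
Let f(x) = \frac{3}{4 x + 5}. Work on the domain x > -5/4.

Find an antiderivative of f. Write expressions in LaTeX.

Differentiate the proposed F(x) back; it has to land on f(x) exactly.
Check: d/dx[\frac{3 \log{\left(4 x + 5 \right)}}{4}] = \frac{3}{4 x + 5} = f(x).

An antiderivative is F(x) = \frac{3 \log{\left(4 x + 5 \right)}}{4}.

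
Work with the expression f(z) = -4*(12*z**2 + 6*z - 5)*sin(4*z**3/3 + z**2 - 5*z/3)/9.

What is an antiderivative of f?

An antiderivative is F(z) = 4*cos(4*z**3/3 + z**2 - 5*z/3)/3.

f matches the chain-rule pattern g'(h)*h' with inner function h(z) = 4*z**3/3 + z**2 - 5*z/3; substituting u = h(z) collapses the integral.
Check: d/dz[4*cos(4*z**3/3 + z**2 - 5*z/3)/3] = -16*z**2*sin(4*z**3/3 + z**2 - 5*z/3)/3 - 8*z*sin(4*z**3/3 + z**2 - 5*z/3)/3 + 20*sin(4*z**3/3 + z**2 - 5*z/3)/9, which equals f(z).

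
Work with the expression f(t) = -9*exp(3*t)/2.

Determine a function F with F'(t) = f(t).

An antiderivative is F(t) = -3*exp(3*t)/2.

For F(t) to be correct the identity F'(t) - f(t) = 0 must hold.
Check: d/dt[-3*exp(3*t)/2] = -9*exp(3*t)/2 = f(t).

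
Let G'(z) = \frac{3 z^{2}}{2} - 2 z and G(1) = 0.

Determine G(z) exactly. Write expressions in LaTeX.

G(z) = \frac{z^{3} - 2 z^{2} + 1}{2}

Integrate term by term and add the pieces.
A general antiderivative is \frac{z^{3}}{2} - z^{2} + \frac{3}{2} + C.
The condition gives C = 0 - (1) = -1.
So G(z) = \frac{z^{3} - 2 z^{2} + 1}{2}.
Check: d/dz[\frac{z^{3} - 2 z^{2} + 1}{2}] = \frac{3 z^{2}}{2} - 2 z = G'(z).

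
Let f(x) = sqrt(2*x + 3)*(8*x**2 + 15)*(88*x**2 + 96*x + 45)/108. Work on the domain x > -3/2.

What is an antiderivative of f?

An antiderivative is F(x) = (2*x + 3)**(3/2)*(-4*x**2/3 - 5/2)**2/3.

f has the shape u'v + uv' for u = (2*x + 3)**(3/2)/3 and v = (-4*x**2/3 - 5/2)**2 — it is the derivative of the product u*v.
Check: d/dx[(2*x + 3)**(3/2)*(-4*x**2/3 - 5/2)**2/3] = 176*x**4*sqrt(2*x + 3)/27 + 64*x**3*sqrt(2*x + 3)/9 + 140*x**2*sqrt(2*x + 3)/9 + 40*x*sqrt(2*x + 3)/3 + 25*sqrt(2*x + 3)/4, which equals f(x).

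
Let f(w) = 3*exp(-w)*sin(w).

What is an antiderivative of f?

Whatever form F(w) takes, F'(w) = f(w) is non-negotiable.
Check: d/dw[3*(-sin(w) - cos(w))*exp(-w)/2] = 3*exp(-w)*sin(w) = f(w).

An antiderivative is F(w) = 3*(-sin(w) - cos(w))*exp(-w)/2.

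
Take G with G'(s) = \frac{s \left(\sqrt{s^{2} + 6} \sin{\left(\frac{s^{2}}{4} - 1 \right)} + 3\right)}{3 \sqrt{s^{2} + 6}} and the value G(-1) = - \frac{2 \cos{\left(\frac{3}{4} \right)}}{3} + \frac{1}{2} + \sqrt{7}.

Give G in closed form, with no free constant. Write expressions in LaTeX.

Whatever form G(s) takes, its d/ds must return the stated G'(s).
A general antiderivative is \sqrt{s^{2} + 6} - \frac{2 \cos{\left(\frac{s^{2}}{4} - 1 \right)}}{3} + C.
The condition gives C = - \frac{2 \cos{\left(\frac{3}{4} \right)}}{3} + \frac{1}{2} + \sqrt{7} - (- \frac{2 \cos{\left(\frac{3}{4} \right)}}{3} + \sqrt{7}) = \frac{1}{2}.
So G(s) = - \frac{- 6 \sqrt{s^{2} + 6} + 4 \cos{\left(\frac{s^{2}}{4} - 1 \right)} - 3}{6}.
Check: d/ds[- \frac{- 6 \sqrt{s^{2} + 6} + 4 \cos{\left(\frac{s^{2}}{4} - 1 \right)} - 3}{6}] = \frac{s \sqrt{s^{2} + 6} \sin{\left(\frac{s^{2}}{4} - 1 \right)} + 3 s}{3 \sqrt{s^{2} + 6}}, which equals G'(s).

G(s) = - \frac{- 6 \sqrt{s^{2} + 6} + 4 \cos{\left(\frac{s^{2}}{4} - 1 \right)} - 3}{6}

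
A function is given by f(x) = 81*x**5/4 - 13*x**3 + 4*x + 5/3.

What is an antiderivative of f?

An antiderivative is F(x) = x*(81*x**5 - 78*x**3 + 48*x + 40)/24.

The integrand splits into summands that can be handled one at a time.
Check: d/dx[x*(81*x**5 - 78*x**3 + 48*x + 40)/24] = 81*x**5/4 - 13*x**3 + 4*x + 5/3 = f(x).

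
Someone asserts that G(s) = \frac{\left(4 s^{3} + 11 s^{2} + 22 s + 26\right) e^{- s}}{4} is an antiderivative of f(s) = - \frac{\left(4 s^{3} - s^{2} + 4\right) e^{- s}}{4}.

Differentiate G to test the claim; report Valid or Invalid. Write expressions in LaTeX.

d/ds[G] = \frac{\left(- 4 s^{3} + s^{2} - 4\right) e^{- s}}{4}
This equals f(s) exactly, so the claim holds.

Valid. The derivative of G reproduces f.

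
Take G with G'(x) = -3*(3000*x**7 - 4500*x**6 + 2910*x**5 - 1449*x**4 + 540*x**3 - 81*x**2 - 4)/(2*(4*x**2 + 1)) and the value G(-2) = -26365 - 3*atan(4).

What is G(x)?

G(x) = -(375*x**6 - 675*x**5 + 405*x**4 - 81*x**3 - 6*atan(2*x) + 2)/2

Check a candidate G(x) by differentiating: d/dx[G] must match the given G'(x).
A general antiderivative is 3*(-5*x**2 + 3*x)**3/2 + 3*atan(2*x) + C.
The condition gives C = -26365 - 3*atan(4) - (-26364 - 3*atan(4)) = -1.
So G(x) = -(375*x**6 - 675*x**5 + 405*x**4 - 81*x**3 - 6*atan(2*x) + 2)/2.
Check: d/dx[-(375*x**6 - 675*x**5 + 405*x**4 - 81*x**3 - 6*atan(2*x) + 2)/2] = (-9000*x**7 + 13500*x**6 - 8730*x**5 + 4347*x**4 - 1620*x**3 + 243*x**2 + 12)/(8*x**2 + 2), which equals G'(x).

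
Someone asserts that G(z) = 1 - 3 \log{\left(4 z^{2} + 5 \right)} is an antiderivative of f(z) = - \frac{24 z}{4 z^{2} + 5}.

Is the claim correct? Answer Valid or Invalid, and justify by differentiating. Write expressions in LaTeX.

d/dz[G] = - \frac{24 z}{4 z^{2} + 5}
This equals f(z) exactly, so the claim holds.

Valid. The derivative of G reproduces f.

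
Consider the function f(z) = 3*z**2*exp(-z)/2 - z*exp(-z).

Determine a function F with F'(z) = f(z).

An antiderivative is F(z) = (-3*z**2 - 4*z - 4)*exp(-z)/2.

f has the shape u'v + uv' for u = -3*z**2/2 - 2*z - 2 and v = exp(-z) — it is the derivative of the product u*v.
Check: d/dz[(-3*z**2 - 4*z - 4)*exp(-z)/2] = (3*z**2 - 2*z)*exp(-z)/2, which equals f(z).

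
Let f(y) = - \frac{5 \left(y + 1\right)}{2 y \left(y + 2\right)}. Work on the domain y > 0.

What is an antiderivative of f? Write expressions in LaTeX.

An antiderivative is F(y) = - \frac{5 \log{\left(y^{2} + 2 y \right)}}{4}.

Factor the denominator (2 y \left(y + 2\right)) and decompose: f = - \frac{5}{4 \left(y + 2\right)} - \frac{5}{4 y}; each piece integrates to a log, atan, or power term.
Check: d/dy[- \frac{5 \log{\left(y^{2} + 2 y \right)}}{4}] = \frac{- 5 y - 5}{2 y^{2} + 4 y}, which equals f(y).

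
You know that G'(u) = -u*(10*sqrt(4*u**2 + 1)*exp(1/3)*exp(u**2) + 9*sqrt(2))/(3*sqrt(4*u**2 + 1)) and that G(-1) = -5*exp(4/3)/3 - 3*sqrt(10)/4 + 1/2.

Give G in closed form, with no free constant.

Check a candidate G(u) by differentiating: d/du[G] must match the given G'(u).
A general antiderivative is -3*sqrt(2*u**2 + 1/2)/2 - 5*exp(u**2 + 1/3)/3 + C.
The condition gives C = -5*exp(4/3)/3 - 3*sqrt(10)/4 + 1/2 - (-5*exp(4/3)/3 - 3*sqrt(10)/4) = 1/2.
So G(u) = -3*sqrt(2*u**2 + 1/2)/2 - 5*exp(u**2 + 1/3)/3 + 1/2.
Check: d/du[-3*sqrt(2*u**2 + 1/2)/2 - 5*exp(u**2 + 1/3)/3 + 1/2] = (-10*u*sqrt(4*u**2 + 1)*exp(1/3)*exp(u**2) - 9*sqrt(2)*u)/(3*sqrt(4*u**2 + 1)), which equals G'(u).

G(u) = -3*sqrt(2*u**2 + 1/2)/2 - 5*exp(u**2 + 1/3)/3 + 1/2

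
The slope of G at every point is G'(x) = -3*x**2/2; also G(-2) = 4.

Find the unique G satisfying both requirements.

For G(x) to be correct, d/dx[G] must agree with the stated G'(x) identically.
A general antiderivative is -x**3/2 + C.
The condition gives C = 4 - (4) = 0.
So G(x) = -x**3/2.
Check: d/dx[-x**3/2] = -3*x**2/2 = G'(x).

G(x) = -x**3/2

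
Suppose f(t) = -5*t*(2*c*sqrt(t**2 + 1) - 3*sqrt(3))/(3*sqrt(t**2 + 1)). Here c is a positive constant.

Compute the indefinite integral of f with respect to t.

An antiderivative F(t) passes only if d/dt[F] lands on f(t) exactly.
Check: d/dt[-5*c*t**2/3 + 5*sqrt(3*t**2 + 3)] = (-10*c*t*sqrt(t**2 + 1) + 15*sqrt(3)*t)/(3*sqrt(t**2 + 1)), which equals f(t).

F(t) = -5*c*t**2/3 + 5*sqrt(3*t**2 + 3) + C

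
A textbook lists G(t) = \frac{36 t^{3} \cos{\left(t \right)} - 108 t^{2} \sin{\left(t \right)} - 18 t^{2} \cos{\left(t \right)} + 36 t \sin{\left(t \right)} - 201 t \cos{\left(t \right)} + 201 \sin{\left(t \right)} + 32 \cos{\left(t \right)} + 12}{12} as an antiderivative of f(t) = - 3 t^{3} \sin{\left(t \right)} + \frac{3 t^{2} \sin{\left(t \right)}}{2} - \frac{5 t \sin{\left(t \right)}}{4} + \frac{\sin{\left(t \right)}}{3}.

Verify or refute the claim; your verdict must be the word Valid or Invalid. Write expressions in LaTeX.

Valid - the claim checks out under differentiation.

d/dt[G] = - 3 t^{3} \sin{\left(t \right)} + \frac{3 t^{2} \sin{\left(t \right)}}{2} - \frac{5 t \sin{\left(t \right)}}{4} + \frac{\sin{\left(t \right)}}{3}
This equals f(t) exactly, so the claim holds.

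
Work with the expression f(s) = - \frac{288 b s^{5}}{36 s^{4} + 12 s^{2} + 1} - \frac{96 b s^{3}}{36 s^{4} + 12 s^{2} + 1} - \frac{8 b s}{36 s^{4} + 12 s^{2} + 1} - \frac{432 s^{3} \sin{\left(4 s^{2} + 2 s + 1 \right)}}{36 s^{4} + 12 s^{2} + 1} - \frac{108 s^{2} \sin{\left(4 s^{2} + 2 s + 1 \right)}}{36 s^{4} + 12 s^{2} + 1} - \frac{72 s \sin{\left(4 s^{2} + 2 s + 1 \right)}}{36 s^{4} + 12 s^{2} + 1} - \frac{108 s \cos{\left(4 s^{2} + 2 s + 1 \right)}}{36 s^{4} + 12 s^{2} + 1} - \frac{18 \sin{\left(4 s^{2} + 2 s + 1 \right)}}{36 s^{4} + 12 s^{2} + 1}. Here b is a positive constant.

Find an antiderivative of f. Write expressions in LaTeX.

Integrate term by term and add the pieces.
Check: d/ds[\frac{- 4 b s^{2} \left(6 s^{2} + 1\right) + 9 \cos{\left(4 s^{2} + 2 s + 1 \right)}}{6 s^{2} + 1}] = \frac{- 288 b s^{5} - 96 b s^{3} - 8 b s - 432 s^{3} \sin{\left(4 s^{2} + 2 s + 1 \right)} - 108 s^{2} \sin{\left(4 s^{2} + 2 s + 1 \right)} - 72 s \sin{\left(4 s^{2} + 2 s + 1 \right)} - 108 s \cos{\left(4 s^{2} + 2 s + 1 \right)} - 18 \sin{\left(4 s^{2} + 2 s + 1 \right)}}{36 s^{4} + 12 s^{2} + 1}, which equals f(s).

An antiderivative is F(s) = \frac{- 4 b s^{2} \left(6 s^{2} + 1\right) + 9 \cos{\left(4 s^{2} + 2 s + 1 \right)}}{6 s^{2} + 1}.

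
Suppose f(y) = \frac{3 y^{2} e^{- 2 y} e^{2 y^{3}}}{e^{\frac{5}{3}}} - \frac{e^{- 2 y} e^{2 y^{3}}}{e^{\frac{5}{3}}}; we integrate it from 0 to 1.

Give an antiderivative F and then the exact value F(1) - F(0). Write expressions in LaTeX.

Antiderivative: F(y) = \frac{e^{2 y^{3} - 2 y - \frac{5}{3}}}{2}; value = 0

f matches the chain-rule pattern g'(h)*h' with inner function h(y) = 2 y^{3} - 2 y - \frac{5}{3}; substituting u = h(y) collapses the integral.
F(y) = \frac{e^{2 y^{3} - 2 y - \frac{5}{3}}}{2} is an antiderivative of f.
Check: d/dy[\frac{e^{2 y^{3} - 2 y - \frac{5}{3}}}{2}] = \frac{\left(3 y^{2} - 1\right) e^{- 2 y} e^{2 y^{3}}}{e^{\frac{5}{3}}}, which equals f(y).
F(1) = \frac{1}{2 e^{\frac{5}{3}}}; F(0) = \frac{1}{2 e^{\frac{5}{3}}}.
Integral = F(1) - F(0) = 0.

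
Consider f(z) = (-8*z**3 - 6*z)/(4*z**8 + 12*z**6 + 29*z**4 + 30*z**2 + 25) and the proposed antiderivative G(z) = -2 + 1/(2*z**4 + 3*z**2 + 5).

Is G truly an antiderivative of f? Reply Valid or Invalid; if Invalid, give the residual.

Valid - differentiating G returns exactly f.

d/dz[G] = (-8*z**3 - 6*z)/(4*z**8 + 12*z**6 + 29*z**4 + 30*z**2 + 25)
This equals f(z) exactly, so the claim holds.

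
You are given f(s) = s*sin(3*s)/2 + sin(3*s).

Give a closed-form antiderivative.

Integrate term by term and add the pieces.
Check: d/ds[(-3*s*cos(3*s) + sin(3*s) - 6*cos(3*s))/18] = s*sin(3*s)/2 + sin(3*s) = f(s).

An antiderivative is F(s) = (-3*s*cos(3*s) + sin(3*s) - 6*cos(3*s))/18.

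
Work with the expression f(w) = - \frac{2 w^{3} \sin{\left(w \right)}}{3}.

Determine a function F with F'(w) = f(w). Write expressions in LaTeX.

An antiderivative F(w) passes only if d/dw[F] lands on f(w) exactly.
Check: d/dw[\frac{2 w^{3} \cos{\left(w \right)}}{3} - 2 w^{2} \sin{\left(w \right)} - 4 w \cos{\left(w \right)} + 4 \sin{\left(w \right)}] = - \frac{2 w^{3} \sin{\left(w \right)}}{3} = f(w).

An antiderivative is F(w) = \frac{2 w^{3} \cos{\left(w \right)}}{3} - 2 w^{2} \sin{\left(w \right)} - 4 w \cos{\left(w \right)} + 4 \sin{\left(w \right)}.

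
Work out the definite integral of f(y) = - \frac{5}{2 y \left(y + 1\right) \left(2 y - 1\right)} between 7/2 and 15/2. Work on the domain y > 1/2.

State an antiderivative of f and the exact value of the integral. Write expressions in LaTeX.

Antiderivative: F(y) = \frac{5 \left(3 \log{\left(y \right)} - 2 \log{\left(y - \frac{1}{2} \right)} - \log{\left(y + 1 \right)}\right)}{6}; value = - \frac{5 \log{\left(7 \right)}}{3} - \frac{5 \log{\left(\frac{7}{2} \right)}}{2} - \frac{5 \log{\left(\frac{17}{2} \right)}}{6} + \frac{5 \log{\left(\frac{9}{2} \right)}}{6} + \frac{5 \log{\left(3 \right)}}{3} + \frac{5 \log{\left(\frac{15}{2} \right)}}{2}

The denominator factors as 2 y \left(y + 1\right) \left(2 y - 1\right); partial fractions split f into directly integrable pieces: - \frac{10}{3 \left(2 y - 1\right)} - \frac{5}{6 \left(y + 1\right)} + \frac{5}{2 y}.
F(y) = \frac{5 \left(3 \log{\left(y \right)} - 2 \log{\left(y - \frac{1}{2} \right)} - \log{\left(y + 1 \right)}\right)}{6} is an antiderivative of f.
Check: d/dy[\frac{5 \left(3 \log{\left(y \right)} - 2 \log{\left(y - \frac{1}{2} \right)} - \log{\left(y + 1 \right)}\right)}{6}] = - \frac{5}{4 y^{3} + 2 y^{2} - 2 y}, which equals f(y).
F(15/2) = - \frac{5 \log{\left(7 \right)}}{3} - \frac{5 \log{\left(\frac{17}{2} \right)}}{6} + \frac{5 \log{\left(\frac{15}{2} \right)}}{2}; F(7/2) = - \frac{5 \log{\left(3 \right)}}{3} - \frac{5 \log{\left(\frac{9}{2} \right)}}{6} + \frac{5 \log{\left(\frac{7}{2} \right)}}{2}.
Integral = F(15/2) - F(7/2) = - \frac{5 \log{\left(7 \right)}}{3} - \frac{5 \log{\left(\frac{7}{2} \right)}}{2} - \frac{5 \log{\left(\frac{17}{2} \right)}}{6} + \frac{5 \log{\left(\frac{9}{2} \right)}}{6} + \frac{5 \log{\left(3 \right)}}{3} + \frac{5 \log{\left(\frac{15}{2} \right)}}{2}.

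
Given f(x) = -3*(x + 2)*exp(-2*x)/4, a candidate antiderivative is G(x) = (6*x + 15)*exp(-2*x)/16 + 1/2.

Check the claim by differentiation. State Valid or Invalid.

d/dx[G] = (-3*x - 6)*exp(-2*x)/4
This equals f(x) exactly, so the claim holds.

Valid. The derivative of G reproduces f.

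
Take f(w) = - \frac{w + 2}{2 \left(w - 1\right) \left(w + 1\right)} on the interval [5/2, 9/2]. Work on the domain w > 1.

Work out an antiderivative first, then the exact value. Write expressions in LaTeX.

Factor the denominator (2 \left(w - 1\right) \left(w + 1\right)) and decompose: f = \frac{1}{4 \left(w + 1\right)} - \frac{3}{4 \left(w - 1\right)}; each piece integrates to a log, atan, or power term.
F(w) = - \frac{3 \log{\left(w - 1 \right)}}{4} + \frac{\log{\left(w + 1 \right)}}{4} is an antiderivative of f.
Check: d/dw[- \frac{3 \log{\left(w - 1 \right)}}{4} + \frac{\log{\left(w + 1 \right)}}{4}] = \frac{- w - 2}{2 w^{2} - 2}, which equals f(w).
F(9/2) = - \frac{3 \log{\left(\frac{7}{2} \right)}}{4} + \frac{\log{\left(\frac{11}{2} \right)}}{4}; F(5/2) = - \frac{3 \log{\left(\frac{3}{2} \right)}}{4} + \frac{\log{\left(\frac{7}{2} \right)}}{4}.
Integral = F(9/2) - F(5/2) = - \log{\left(\frac{7}{2} \right)} + \frac{3 \log{\left(\frac{3}{2} \right)}}{4} + \frac{\log{\left(\frac{11}{2} \right)}}{4}.

Antiderivative: F(w) = - \frac{3 \log{\left(w - 1 \right)}}{4} + \frac{\log{\left(w + 1 \right)}}{4}; value = - \log{\left(\frac{7}{2} \right)} + \frac{3 \log{\left(\frac{3}{2} \right)}}{4} + \frac{\log{\left(\frac{11}{2} \right)}}{4}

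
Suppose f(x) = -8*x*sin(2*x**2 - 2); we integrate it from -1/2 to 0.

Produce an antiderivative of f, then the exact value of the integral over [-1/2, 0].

f matches the chain-rule pattern g'(h)*h' with inner function h(x) = 2*x**2 - 2; substituting u = h(x) collapses the integral.
F(x) = 2*cos(2*x**2 - 2) is an antiderivative of f.
Check: d/dx[2*cos(2*x**2 - 2)] = -8*x*sin(2*x**2 - 2) = f(x).
F(0) = 2*cos(2); F(-1/2) = 2*cos(3/2).
Integral = F(0) - F(-1/2) = 2*cos(2) - 2*cos(3/2).

Antiderivative: F(x) = 2*cos(2*x**2 - 2); value = 2*cos(2) - 2*cos(3/2)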